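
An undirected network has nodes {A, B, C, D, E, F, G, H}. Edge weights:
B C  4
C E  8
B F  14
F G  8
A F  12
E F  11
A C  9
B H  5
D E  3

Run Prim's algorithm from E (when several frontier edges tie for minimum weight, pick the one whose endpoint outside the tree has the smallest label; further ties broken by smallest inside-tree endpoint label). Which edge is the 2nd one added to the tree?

C-E

Grow the tree from E using Prim:
Step 1: cheapest edge leaving the tree is D E (3); add D.
Step 2: cheapest edge leaving the tree is C E (8); add C.
Step 3: cheapest edge leaving the tree is B C (4); add B.
Step 4: cheapest edge leaving the tree is B H (5); add H.
Step 5: cheapest edge leaving the tree is A C (9); add A.
Step 6: cheapest edge leaving the tree is E F (11); add F.
Step 7: cheapest edge leaving the tree is F G (8); add G.
The 2nd edge added is C E.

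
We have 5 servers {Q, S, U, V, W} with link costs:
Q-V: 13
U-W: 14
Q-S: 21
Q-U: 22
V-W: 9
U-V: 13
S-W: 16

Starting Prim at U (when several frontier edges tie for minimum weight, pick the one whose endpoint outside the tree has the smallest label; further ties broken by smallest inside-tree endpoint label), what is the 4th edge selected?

S-W

Prim, starting at U.
Step 1: frontier [U-V 13, U-W 14, Q-U 22] → take U-V (13); add V.
Step 2: frontier [U-W 14, Q-U 22, V-W 9, Q-V 13] → take V-W (9); add W.
Step 3: frontier [Q-U 22, Q-V 13, S-W 16] → take Q-V (13); add Q.
Step 4: frontier [Q-S 21, S-W 16] → take S-W (16); add S.
The 4th edge added is S-W.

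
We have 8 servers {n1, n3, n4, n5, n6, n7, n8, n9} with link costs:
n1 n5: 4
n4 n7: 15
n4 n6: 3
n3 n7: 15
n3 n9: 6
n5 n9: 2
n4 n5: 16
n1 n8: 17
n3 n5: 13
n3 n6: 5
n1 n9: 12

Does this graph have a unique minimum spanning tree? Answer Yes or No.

No

Kruskal's algorithm — process edges by increasing weight (ties by edge label):
n5 n9 (2): add — endpoints in different components.
n4 n6 (3): add — endpoints in different components.
n1 n5 (4): add — endpoints in different components.
n3 n6 (5): add — endpoints in different components.
n3 n9 (6): add — endpoints in different components.
n1 n9 (12): skip — n1 and n9 already connected.
n3 n5 (13): skip — n5 and n3 already connected.
n3 n7 (15): add — endpoints in different components.
n4 n7 (15): skip — n7 and n4 already connected.
n4 n5 (16): skip — n5 and n4 already connected.
n1 n8 (17): add — endpoints in different components.
Non-tree edge n4 n7 has weight 15, equal to the heaviest edge on its tree cycle — swapping gives another MST of the same weight. Not unique.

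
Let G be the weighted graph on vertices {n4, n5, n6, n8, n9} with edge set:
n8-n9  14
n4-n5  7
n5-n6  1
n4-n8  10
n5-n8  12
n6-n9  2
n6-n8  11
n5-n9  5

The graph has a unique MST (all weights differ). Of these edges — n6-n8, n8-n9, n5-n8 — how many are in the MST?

Kruskal's algorithm — process edges by increasing weight (ties by edge label):
n5-n6 (1): add. Components now {n9} {n5,n6} {n4} {n8}
n6-n9 (2): add. Components now {n5,n6,n9} {n4} {n8}
n5-n9 (5): skip — n9 and n5 already connected.
n4-n5 (7): add. Components now {n4,n5,n6,n9} {n8}
n4-n8 (10): add. Components now {n4,n5,n6,n8,n9}
MST edge set: {n5-n6, n6-n9, n4-n5, n4-n8}.
Of the listed edges, {} are in the MST → 0.

0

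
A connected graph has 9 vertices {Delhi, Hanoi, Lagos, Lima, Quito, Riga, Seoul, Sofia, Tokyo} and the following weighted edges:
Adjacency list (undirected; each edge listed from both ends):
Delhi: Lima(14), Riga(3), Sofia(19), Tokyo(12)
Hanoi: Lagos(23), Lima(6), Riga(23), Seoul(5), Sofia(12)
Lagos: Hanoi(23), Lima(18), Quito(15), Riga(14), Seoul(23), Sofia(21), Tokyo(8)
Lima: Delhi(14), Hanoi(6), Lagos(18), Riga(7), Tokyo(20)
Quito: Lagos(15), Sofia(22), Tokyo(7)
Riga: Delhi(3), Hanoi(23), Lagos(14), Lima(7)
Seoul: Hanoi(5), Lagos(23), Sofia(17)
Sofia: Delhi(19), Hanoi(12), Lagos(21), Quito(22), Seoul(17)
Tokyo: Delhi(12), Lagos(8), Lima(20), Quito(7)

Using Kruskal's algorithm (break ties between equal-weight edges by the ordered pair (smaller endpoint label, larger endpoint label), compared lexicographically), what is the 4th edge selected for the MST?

Lima-Riga

Sort edges by weight, then run Kruskal:
Delhi–Riga (3): add — endpoints in different components.
Hanoi–Seoul (5): add — endpoints in different components.
Hanoi–Lima (6): add — endpoints in different components.
Lima–Riga (7): add — endpoints in different components.
Quito–Tokyo (7): add — endpoints in different components.
Lagos–Tokyo (8): add — endpoints in different components.
Delhi–Tokyo (12): add — endpoints in different components.
Hanoi–Sofia (12): add — endpoints in different components.
The 4th edge added is Lima–Riga.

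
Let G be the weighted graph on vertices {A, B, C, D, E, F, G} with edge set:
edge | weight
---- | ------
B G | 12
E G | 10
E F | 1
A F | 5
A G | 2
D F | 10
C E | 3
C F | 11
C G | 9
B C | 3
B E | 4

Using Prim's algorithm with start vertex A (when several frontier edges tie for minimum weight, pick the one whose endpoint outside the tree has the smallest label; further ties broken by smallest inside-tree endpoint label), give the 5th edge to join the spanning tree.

Prim, starting at A.
Step 1: frontier [A G 2, A F 5] → take A G (2); add G.
Step 2: frontier [A F 5, C G 9, E G 10, B G 12] → take A F (5); add F.
Step 3: frontier [E F 1, D F 10, C F 11, C G 9, E G 10, B G 12] → take E F (1); add E.
Step 4: frontier [C E 3, B E 4, D F 10, C F 11, C G 9, B G 12] → take C E (3); add C.
Step 5: frontier [B C 3, B E 4, D F 10, B G 12] → take B C (3); add B.
Step 6: frontier [D F 10] → take D F (10); add D.
The 5th edge added is B C.

B-C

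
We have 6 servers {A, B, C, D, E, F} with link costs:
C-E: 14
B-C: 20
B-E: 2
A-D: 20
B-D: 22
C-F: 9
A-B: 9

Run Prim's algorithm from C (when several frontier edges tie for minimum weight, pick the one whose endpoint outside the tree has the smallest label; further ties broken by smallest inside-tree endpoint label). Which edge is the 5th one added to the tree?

A-D

Prim's algorithm from C:
Step 1: frontier [C-F 9, C-E 14, B-C 20] → take C-F (9); add F.
Step 2: frontier [C-E 14, B-C 20] → take C-E (14); add E.
Step 3: frontier [B-C 20, B-E 2] → take B-E (2); add B.
Step 4: frontier [A-B 9, B-D 22] → take A-B (9); add A.
Step 5: frontier [A-D 20, B-D 22] → take A-D (20); add D.
The 5th edge added is A-D.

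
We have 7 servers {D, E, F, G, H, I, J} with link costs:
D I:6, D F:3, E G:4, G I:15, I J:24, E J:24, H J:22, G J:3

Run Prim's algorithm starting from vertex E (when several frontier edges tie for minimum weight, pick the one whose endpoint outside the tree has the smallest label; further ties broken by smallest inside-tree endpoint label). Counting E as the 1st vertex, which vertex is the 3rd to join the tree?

J

Prim, starting at E.
Step 1: frontier [E G 4, E J 24] → take E G (4); add G.
Step 2: frontier [E J 24, G J 3, G I 15] → take G J (3); add J.
Step 3: frontier [G I 15, H J 22, I J 24] → take G I (15); add I.
Step 4: frontier [D I 6, H J 22] → take D I (6); add D.
Step 5: frontier [D F 3, H J 22] → take D F (3); add F.
Step 6: frontier [H J 22] → take H J (22); add H.
Vertex order: E, G, J, I, D, F, H. The 3rd vertex is J.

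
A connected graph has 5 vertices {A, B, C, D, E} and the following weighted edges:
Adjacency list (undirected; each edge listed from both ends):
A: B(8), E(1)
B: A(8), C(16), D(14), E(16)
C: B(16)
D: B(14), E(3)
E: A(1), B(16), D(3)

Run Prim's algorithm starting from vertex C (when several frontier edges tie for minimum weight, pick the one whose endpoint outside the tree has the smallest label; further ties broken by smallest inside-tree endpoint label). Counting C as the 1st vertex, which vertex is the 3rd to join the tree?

Prim's algorithm from C:
Step 1: cheapest edge leaving the tree is B–C (16); add B.
Step 2: cheapest edge leaving the tree is A–B (8); add A.
Step 3: cheapest edge leaving the tree is A–E (1); add E.
Step 4: cheapest edge leaving the tree is D–E (3); add D.
Vertex order: C, B, A, E, D. The 3rd vertex is A.

A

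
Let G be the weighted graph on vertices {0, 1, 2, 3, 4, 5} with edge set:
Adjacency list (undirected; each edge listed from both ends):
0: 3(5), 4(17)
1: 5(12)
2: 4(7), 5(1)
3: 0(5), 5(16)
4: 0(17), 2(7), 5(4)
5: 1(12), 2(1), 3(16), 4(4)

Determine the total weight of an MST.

38

Kruskal: consider edges lightest-first.
2—5 (1): add — endpoints in different components.
4—5 (4): add — endpoints in different components.
0—3 (5): add — endpoints in different components.
2—4 (7): skip — 2 and 4 already connected.
1—5 (12): add — endpoints in different components.
3—5 (16): add — endpoints in different components.
MST edges: 2—5, 4—5, 0—3, 1—5, 3—5; total weight 1+4+5+12+16 = 38.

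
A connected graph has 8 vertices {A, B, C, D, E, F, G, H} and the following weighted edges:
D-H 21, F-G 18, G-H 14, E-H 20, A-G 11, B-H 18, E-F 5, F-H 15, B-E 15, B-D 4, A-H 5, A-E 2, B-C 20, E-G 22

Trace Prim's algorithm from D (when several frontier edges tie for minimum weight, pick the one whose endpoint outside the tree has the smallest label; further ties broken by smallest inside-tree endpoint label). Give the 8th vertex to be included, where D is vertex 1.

C

Grow the tree from D using Prim:
Step 1: frontier [B-D 4, D-H 21] → take B-D (4); add B.
Step 2: frontier [B-E 15, B-H 18, B-C 20, D-H 21] → take B-E (15); add E.
Step 3: frontier [B-H 18, B-C 20, D-H 21, A-E 2, E-F 5, E-H 20, E-G 22] → take A-E (2); add A.
Step 4: frontier [A-H 5, A-G 11, B-H 18, B-C 20, D-H 21, E-F 5, E-H 20, E-G 22] → take E-F (5); add F.
Step 5: frontier [A-H 5, A-G 11, B-H 18, B-C 20, D-H 21, E-H 20, E-G 22, F-H 15, F-G 18] → take A-H (5); add H.
Step 6: frontier [A-G 11, B-C 20, E-G 22, F-G 18, G-H 14] → take A-G (11); add G.
Step 7: frontier [B-C 20] → take B-C (20); add C.
Vertex order: D, B, E, A, F, H, G, C. The 8th vertex is C.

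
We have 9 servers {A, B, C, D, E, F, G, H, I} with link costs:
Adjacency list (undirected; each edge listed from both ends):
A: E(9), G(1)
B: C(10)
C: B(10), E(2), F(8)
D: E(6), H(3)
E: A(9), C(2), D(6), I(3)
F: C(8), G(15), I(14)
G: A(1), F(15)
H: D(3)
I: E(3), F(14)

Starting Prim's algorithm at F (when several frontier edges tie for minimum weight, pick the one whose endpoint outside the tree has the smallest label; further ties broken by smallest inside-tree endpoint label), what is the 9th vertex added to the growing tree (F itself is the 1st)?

B

Prim, starting at F.
Step 1: frontier [C-F 8, F-I 14, F-G 15] → take C-F (8); add C.
Step 2: frontier [C-E 2, B-C 10, F-I 14, F-G 15] → take C-E (2); add E.
Step 3: frontier [B-C 10, E-I 3, D-E 6, A-E 9, F-I 14, F-G 15] → take E-I (3); add I.
Step 4: frontier [B-C 10, D-E 6, A-E 9, F-G 15] → take D-E (6); add D.
Step 5: frontier [B-C 10, D-H 3, A-E 9, F-G 15] → take D-H (3); add H.
Step 6: frontier [B-C 10, A-E 9, F-G 15] → take A-E (9); add A.
Step 7: frontier [A-G 1, B-C 10, F-G 15] → take A-G (1); add G.
Step 8: frontier [B-C 10] → take B-C (10); add B.
Vertex order: F, C, E, I, D, H, A, G, B. The 9th vertex is B.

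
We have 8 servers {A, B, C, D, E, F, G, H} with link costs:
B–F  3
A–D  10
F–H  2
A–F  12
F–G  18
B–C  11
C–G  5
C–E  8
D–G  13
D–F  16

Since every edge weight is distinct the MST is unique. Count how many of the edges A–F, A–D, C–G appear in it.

Sort edges by weight, then run Kruskal:
F–H (2): add — endpoints in different components.
B–F (3): add — endpoints in different components.
C–G (5): add — endpoints in different components.
C–E (8): add — endpoints in different components.
A–D (10): add — endpoints in different components.
B–C (11): add — endpoints in different components.
A–F (12): add — endpoints in different components.
MST edge set: {F–H, B–F, C–G, C–E, A–D, B–C, A–F}.
Of the listed edges, {A–F, A–D, C–G} are in the MST → 3.

3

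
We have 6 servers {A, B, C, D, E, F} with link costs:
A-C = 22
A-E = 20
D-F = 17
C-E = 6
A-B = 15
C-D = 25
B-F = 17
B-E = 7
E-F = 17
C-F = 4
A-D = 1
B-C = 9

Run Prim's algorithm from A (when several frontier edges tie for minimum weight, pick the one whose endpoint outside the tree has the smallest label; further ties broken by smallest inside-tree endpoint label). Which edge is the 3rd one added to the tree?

B-E

Prim's algorithm from A:
Step 1: cheapest edge leaving the tree is A-D (1); add D.
Step 2: cheapest edge leaving the tree is A-B (15); add B.
Step 3: cheapest edge leaving the tree is B-E (7); add E.
Step 4: cheapest edge leaving the tree is C-E (6); add C.
Step 5: cheapest edge leaving the tree is C-F (4); add F.
The 3rd edge added is B-E.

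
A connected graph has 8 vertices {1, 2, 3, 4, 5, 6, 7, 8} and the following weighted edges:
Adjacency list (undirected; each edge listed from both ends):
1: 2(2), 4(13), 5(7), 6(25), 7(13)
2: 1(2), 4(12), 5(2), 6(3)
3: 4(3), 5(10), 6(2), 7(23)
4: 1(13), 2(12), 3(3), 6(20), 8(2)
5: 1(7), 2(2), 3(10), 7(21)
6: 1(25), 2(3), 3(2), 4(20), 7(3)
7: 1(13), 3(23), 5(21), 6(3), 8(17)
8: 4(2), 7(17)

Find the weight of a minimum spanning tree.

Prim, starting at 7.
Step 1: cheapest edge leaving the tree is 6–7 (3); add 6.
Step 2: cheapest edge leaving the tree is 3–6 (2); add 3.
Step 3: cheapest edge leaving the tree is 2–6 (3); add 2.
Step 4: cheapest edge leaving the tree is 1–2 (2); add 1.
Step 5: cheapest edge leaving the tree is 2–5 (2); add 5.
Step 6: cheapest edge leaving the tree is 3–4 (3); add 4.
Step 7: cheapest edge leaving the tree is 4–8 (2); add 8.
MST edges: 6–7, 3–6, 2–6, 1–2, 2–5, 3–4, 4–8; total weight 3+2+3+2+2+3+2 = 17.

17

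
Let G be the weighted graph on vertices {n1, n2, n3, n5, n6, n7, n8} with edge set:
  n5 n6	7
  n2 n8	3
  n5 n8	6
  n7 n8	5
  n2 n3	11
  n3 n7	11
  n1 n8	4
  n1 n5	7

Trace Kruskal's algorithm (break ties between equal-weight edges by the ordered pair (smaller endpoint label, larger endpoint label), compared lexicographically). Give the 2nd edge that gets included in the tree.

Sort edges by weight, then run Kruskal:
n2 n8 (3): add. Components now {n2,n8} {n3} {n1} {n7} {n5} {n6}
n1 n8 (4): add. Components now {n1,n2,n8} {n3} {n7} {n5} {n6}
n7 n8 (5): add. Components now {n1,n2,n7,n8} {n3} {n5} {n6}
n5 n8 (6): add. Components now {n1,n2,n5,n7,n8} {n3} {n6}
n1 n5 (7): skip — n1 and n5 already connected.
n5 n6 (7): add. Components now {n1,n2,n5,n6,n7,n8} {n3}
n2 n3 (11): add. Components now {n1,n2,n3,n5,n6,n7,n8}
The 2nd edge added is n1 n8.

n1-n8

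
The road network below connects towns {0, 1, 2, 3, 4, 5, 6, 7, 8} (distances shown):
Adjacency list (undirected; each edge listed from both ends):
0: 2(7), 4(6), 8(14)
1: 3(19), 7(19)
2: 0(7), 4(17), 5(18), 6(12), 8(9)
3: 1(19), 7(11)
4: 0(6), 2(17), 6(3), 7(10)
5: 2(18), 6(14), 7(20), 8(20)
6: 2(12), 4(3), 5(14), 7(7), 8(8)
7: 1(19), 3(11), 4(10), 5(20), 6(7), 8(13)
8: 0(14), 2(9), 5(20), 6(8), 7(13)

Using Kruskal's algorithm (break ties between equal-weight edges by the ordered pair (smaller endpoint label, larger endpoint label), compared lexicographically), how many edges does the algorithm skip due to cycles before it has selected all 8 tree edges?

7

Kruskal: consider edges lightest-first.
4 6 (3): add — endpoints in different components.
0 4 (6): add — endpoints in different components.
0 2 (7): add — endpoints in different components.
6 7 (7): add — endpoints in different components.
6 8 (8): add — endpoints in different components.
2 8 (9): skip — 2 and 8 already connected.
4 7 (10): skip — 4 and 7 already connected.
3 7 (11): add — endpoints in different components.
2 6 (12): skip — 2 and 6 already connected.
7 8 (13): skip — 7 and 8 already connected.
0 8 (14): skip — 0 and 8 already connected.
5 6 (14): add — endpoints in different components.
2 4 (17): skip — 2 and 4 already connected.
2 5 (18): skip — 2 and 5 already connected.
1 3 (19): add — endpoints in different components.
Edges rejected before the tree was complete: 7.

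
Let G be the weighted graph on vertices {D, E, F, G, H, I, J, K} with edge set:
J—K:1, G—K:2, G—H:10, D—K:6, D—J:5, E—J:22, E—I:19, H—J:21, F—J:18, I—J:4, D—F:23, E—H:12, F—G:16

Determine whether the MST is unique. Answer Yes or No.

Sort edges by weight, then run Kruskal:
J—K (1): add — endpoints in different components.
G—K (2): add — endpoints in different components.
I—J (4): add — endpoints in different components.
D—J (5): add — endpoints in different components.
D—K (6): skip — D and K already connected.
G—H (10): add — endpoints in different components.
E—H (12): add — endpoints in different components.
F—G (16): add — endpoints in different components.
Every non-tree edge has weight strictly greater than the heaviest edge on the tree path between its endpoints, so the MST is unique.

Yes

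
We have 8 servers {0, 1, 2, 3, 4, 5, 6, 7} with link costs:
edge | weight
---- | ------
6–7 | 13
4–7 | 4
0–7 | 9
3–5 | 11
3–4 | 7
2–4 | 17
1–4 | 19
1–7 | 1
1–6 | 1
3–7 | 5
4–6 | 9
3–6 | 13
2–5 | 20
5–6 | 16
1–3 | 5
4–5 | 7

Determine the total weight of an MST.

Prim's algorithm from 6:
Step 1: cheapest edge leaving the tree is 1–6 (1); add 1.
Step 2: cheapest edge leaving the tree is 1–7 (1); add 7.
Step 3: cheapest edge leaving the tree is 4–7 (4); add 4.
Step 4: cheapest edge leaving the tree is 1–3 (5); add 3.
Step 5: cheapest edge leaving the tree is 4–5 (7); add 5.
Step 6: cheapest edge leaving the tree is 0–7 (9); add 0.
Step 7: cheapest edge leaving the tree is 2–4 (17); add 2.
MST edges: 1–6, 1–7, 4–7, 1–3, 4–5, 0–7, 2–4; total weight 1+1+4+5+7+9+17 = 44.

44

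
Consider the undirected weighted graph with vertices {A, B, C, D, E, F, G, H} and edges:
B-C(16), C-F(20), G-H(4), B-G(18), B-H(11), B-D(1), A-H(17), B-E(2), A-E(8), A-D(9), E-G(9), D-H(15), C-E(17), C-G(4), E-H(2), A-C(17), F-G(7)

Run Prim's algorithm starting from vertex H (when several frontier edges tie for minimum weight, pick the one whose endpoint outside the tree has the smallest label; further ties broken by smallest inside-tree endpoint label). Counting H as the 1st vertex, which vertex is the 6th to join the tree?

Prim, starting at H.
Step 1: cheapest edge leaving the tree is E-H (2); add E.
Step 2: cheapest edge leaving the tree is B-E (2); add B.
Step 3: cheapest edge leaving the tree is B-D (1); add D.
Step 4: cheapest edge leaving the tree is G-H (4); add G.
Step 5: cheapest edge leaving the tree is C-G (4); add C.
Step 6: cheapest edge leaving the tree is F-G (7); add F.
Step 7: cheapest edge leaving the tree is A-E (8); add A.
Vertex order: H, E, B, D, G, C, F, A. The 6th vertex is C.

C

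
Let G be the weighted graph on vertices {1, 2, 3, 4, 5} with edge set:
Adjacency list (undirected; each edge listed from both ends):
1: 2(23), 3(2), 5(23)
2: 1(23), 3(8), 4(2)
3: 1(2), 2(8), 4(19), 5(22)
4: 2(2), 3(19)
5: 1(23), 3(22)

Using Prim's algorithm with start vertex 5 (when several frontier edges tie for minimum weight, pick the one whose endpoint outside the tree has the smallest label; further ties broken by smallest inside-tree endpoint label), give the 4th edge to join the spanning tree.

Grow the tree from 5 using Prim:
Step 1: frontier [3—5 22, 1—5 23] → take 3—5 (22); add 3.
Step 2: frontier [1—3 2, 2—3 8, 3—4 19, 1—5 23] → take 1—3 (2); add 1.
Step 3: frontier [1—2 23, 2—3 8, 3—4 19] → take 2—3 (8); add 2.
Step 4: frontier [2—4 2, 3—4 19] → take 2—4 (2); add 4.
The 4th edge added is 2—4.

2-4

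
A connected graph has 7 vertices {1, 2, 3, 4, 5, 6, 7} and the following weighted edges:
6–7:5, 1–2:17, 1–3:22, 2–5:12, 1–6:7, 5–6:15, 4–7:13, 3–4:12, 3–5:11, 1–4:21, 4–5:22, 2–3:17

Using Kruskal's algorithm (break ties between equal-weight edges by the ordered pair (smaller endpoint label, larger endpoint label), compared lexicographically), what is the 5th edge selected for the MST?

Sort edges by weight, then run Kruskal:
6–7 (5): add. Components now {1} {2} {3} {4} {5} {6,7}
1–6 (7): add. Components now {1,6,7} {2} {3} {4} {5}
3–5 (11): add. Components now {1,6,7} {2} {3,5} {4}
2–5 (12): add. Components now {1,6,7} {2,3,5} {4}
3–4 (12): add. Components now {1,6,7} {2,3,4,5}
4–7 (13): add. Components now {1,2,3,4,5,6,7}
The 5th edge added is 3–4.

3-4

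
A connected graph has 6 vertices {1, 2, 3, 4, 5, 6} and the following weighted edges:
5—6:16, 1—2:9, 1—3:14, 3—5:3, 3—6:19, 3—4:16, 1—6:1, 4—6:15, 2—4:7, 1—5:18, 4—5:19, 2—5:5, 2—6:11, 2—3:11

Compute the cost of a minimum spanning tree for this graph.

Prim's algorithm from 4:
Step 1: frontier [2—4 7, 4—6 15, 3—4 16, 4—5 19] → take 2—4 (7); add 2.
Step 2: frontier [2—5 5, 1—2 9, 2—3 11, 2—6 11, 4—6 15, 3—4 16, 4—5 19] → take 2—5 (5); add 5.
Step 3: frontier [1—2 9, 2—3 11, 2—6 11, 4—6 15, 3—4 16, 3—5 3, 5—6 16, 1—5 18] → take 3—5 (3); add 3.
Step 4: frontier [1—2 9, 2—6 11, 1—3 14, 3—6 19, 4—6 15, 5—6 16, 1—5 18] → take 1—2 (9); add 1.
Step 5: frontier [1—6 1, 2—6 11, 3—6 19, 4—6 15, 5—6 16] → take 1—6 (1); add 6.
MST edges: 2—4, 2—5, 3—5, 1—2, 1—6; total weight 7+5+3+9+1 = 25.

25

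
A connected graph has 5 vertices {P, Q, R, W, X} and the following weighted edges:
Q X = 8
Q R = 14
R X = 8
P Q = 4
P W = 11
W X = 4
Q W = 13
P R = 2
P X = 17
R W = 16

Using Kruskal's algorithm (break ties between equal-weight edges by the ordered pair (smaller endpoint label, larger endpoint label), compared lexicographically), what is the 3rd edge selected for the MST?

Kruskal's algorithm — process edges by increasing weight (ties by edge label):
P R (2): add. Components now {Q} {W} {P,R} {X}
P Q (4): add. Components now {P,Q,R} {W} {X}
W X (4): add. Components now {P,Q,R} {W,X}
Q X (8): add. Components now {P,Q,R,W,X}
The 3rd edge added is W X.

W-X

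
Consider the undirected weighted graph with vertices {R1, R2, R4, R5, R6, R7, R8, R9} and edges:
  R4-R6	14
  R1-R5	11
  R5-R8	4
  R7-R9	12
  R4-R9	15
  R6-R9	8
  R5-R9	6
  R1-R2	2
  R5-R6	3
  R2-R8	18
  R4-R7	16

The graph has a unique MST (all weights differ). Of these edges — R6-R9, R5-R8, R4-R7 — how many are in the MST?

Sort edges by weight, then run Kruskal:
R1-R2 (2): add — endpoints in different components.
R5-R6 (3): add — endpoints in different components.
R5-R8 (4): add — endpoints in different components.
R5-R9 (6): add — endpoints in different components.
R6-R9 (8): skip — R6 and R9 already connected.
R1-R5 (11): add — endpoints in different components.
R7-R9 (12): add — endpoints in different components.
R4-R6 (14): add — endpoints in different components.
MST edge set: {R1-R2, R5-R6, R5-R8, R5-R9, R1-R5, R7-R9, R4-R6}.
Of the listed edges, {R5-R8} are in the MST → 1.

1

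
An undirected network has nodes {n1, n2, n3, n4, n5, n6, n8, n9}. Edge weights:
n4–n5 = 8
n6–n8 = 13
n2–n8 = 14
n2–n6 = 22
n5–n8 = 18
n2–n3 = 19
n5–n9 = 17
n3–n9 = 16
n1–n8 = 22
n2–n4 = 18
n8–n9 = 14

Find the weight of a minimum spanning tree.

Kruskal: consider edges lightest-first.
n4–n5 (8): add — endpoints in different components.
n6–n8 (13): add — endpoints in different components.
n2–n8 (14): add — endpoints in different components.
n8–n9 (14): add — endpoints in different components.
n3–n9 (16): add — endpoints in different components.
n5–n9 (17): add — endpoints in different components.
n2–n4 (18): skip — n2 and n4 already connected.
n5–n8 (18): skip — n5 and n8 already connected.
n2–n3 (19): skip — n3 and n2 already connected.
n1–n8 (22): add — endpoints in different components.
MST edges: n4–n5, n6–n8, n2–n8, n8–n9, n3–n9, n5–n9, n1–n8; total weight 8+13+14+14+16+17+22 = 104.

104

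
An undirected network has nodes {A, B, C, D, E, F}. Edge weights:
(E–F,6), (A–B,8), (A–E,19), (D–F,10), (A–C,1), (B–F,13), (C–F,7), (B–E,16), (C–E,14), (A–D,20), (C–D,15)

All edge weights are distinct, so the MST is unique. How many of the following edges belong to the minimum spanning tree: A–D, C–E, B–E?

Kruskal: consider edges lightest-first.
A–C (1): add. Components now {A,C} {B} {D} {E} {F}
E–F (6): add. Components now {A,C} {B} {D} {E,F}
C–F (7): add. Components now {A,C,E,F} {B} {D}
A–B (8): add. Components now {A,B,C,E,F} {D}
D–F (10): add. Components now {A,B,C,D,E,F}
MST edge set: {A–C, E–F, C–F, A–B, D–F}.
Of the listed edges, {} are in the MST → 0.

0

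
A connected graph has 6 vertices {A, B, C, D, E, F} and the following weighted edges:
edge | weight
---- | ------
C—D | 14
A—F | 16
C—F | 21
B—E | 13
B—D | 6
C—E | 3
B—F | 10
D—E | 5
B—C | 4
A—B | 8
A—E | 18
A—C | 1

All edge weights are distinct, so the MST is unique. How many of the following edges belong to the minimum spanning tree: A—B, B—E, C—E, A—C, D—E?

3

Sort edges by weight, then run Kruskal:
A—C (1): add — endpoints in different components.
C—E (3): add — endpoints in different components.
B—C (4): add — endpoints in different components.
D—E (5): add — endpoints in different components.
B—D (6): skip — B and D already connected.
A—B (8): skip — A and B already connected.
B—F (10): add — endpoints in different components.
MST edge set: {A—C, C—E, B—C, D—E, B—F}.
Of the listed edges, {C—E, A—C, D—E} are in the MST → 3.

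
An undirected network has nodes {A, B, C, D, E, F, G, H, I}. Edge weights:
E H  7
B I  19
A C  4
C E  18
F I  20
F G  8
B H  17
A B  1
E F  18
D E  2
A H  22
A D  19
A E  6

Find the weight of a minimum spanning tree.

65

Kruskal's algorithm — process edges by increasing weight (ties by edge label):
A B (1): add — endpoints in different components.
D E (2): add — endpoints in different components.
A C (4): add — endpoints in different components.
A E (6): add — endpoints in different components.
E H (7): add — endpoints in different components.
F G (8): add — endpoints in different components.
B H (17): skip — B and H already connected.
C E (18): skip — C and E already connected.
E F (18): add — endpoints in different components.
A D (19): skip — A and D already connected.
B I (19): add — endpoints in different components.
MST edges: A B, D E, A C, A E, E H, F G, E F, B I; total weight 1+2+4+6+7+8+18+19 = 65.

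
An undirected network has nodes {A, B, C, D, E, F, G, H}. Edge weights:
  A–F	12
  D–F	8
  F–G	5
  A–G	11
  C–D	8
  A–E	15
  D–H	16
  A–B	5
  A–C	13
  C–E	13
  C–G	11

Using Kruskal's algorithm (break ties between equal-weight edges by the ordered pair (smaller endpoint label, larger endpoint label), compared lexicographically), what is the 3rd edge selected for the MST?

Kruskal: consider edges lightest-first.
A–B (5): add — endpoints in different components.
F–G (5): add — endpoints in different components.
C–D (8): add — endpoints in different components.
D–F (8): add — endpoints in different components.
A–G (11): add — endpoints in different components.
C–G (11): skip — C and G already connected.
A–F (12): skip — A and F already connected.
A–C (13): skip — A and C already connected.
C–E (13): add — endpoints in different components.
A–E (15): skip — A and E already connected.
D–H (16): add — endpoints in different components.
The 3rd edge added is C–D.

C-D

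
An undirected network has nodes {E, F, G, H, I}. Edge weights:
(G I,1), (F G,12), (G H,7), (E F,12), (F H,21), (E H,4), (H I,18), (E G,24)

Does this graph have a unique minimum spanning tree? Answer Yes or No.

No

Kruskal's algorithm — process edges by increasing weight (ties by edge label):
G I (1): add. Components now {E} {F} {G,I} {H}
E H (4): add. Components now {E,H} {F} {G,I}
G H (7): add. Components now {E,G,H,I} {F}
E F (12): add. Components now {E,F,G,H,I}
Non-tree edge F G has weight 12, equal to the heaviest edge on its tree cycle — swapping gives another MST of the same weight. Not unique.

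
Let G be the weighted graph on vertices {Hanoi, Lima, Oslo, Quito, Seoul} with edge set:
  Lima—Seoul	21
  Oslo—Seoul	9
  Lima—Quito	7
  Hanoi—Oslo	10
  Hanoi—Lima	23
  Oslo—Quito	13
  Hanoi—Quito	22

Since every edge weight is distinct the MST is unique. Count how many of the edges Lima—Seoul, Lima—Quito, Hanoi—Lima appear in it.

1

Sort edges by weight, then run Kruskal:
Lima—Quito (7): add. Components now {Seoul} {Lima,Quito} {Oslo} {Hanoi}
Oslo—Seoul (9): add. Components now {Oslo,Seoul} {Lima,Quito} {Hanoi}
Hanoi—Oslo (10): add. Components now {Hanoi,Oslo,Seoul} {Lima,Quito}
Oslo—Quito (13): add. Components now {Hanoi,Lima,Oslo,Quito,Seoul}
MST edge set: {Lima—Quito, Oslo—Seoul, Hanoi—Oslo, Oslo—Quito}.
Of the listed edges, {Lima—Quito} are in the MST → 1.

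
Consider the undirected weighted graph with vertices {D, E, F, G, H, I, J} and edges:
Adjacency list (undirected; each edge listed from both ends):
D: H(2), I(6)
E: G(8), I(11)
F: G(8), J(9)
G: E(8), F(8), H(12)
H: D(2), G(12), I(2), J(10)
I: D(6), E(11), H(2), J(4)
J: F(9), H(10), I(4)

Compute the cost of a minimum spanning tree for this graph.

33

Prim's algorithm from F:
Step 1: cheapest edge leaving the tree is F–G (8); add G.
Step 2: cheapest edge leaving the tree is E–G (8); add E.
Step 3: cheapest edge leaving the tree is F–J (9); add J.
Step 4: cheapest edge leaving the tree is I–J (4); add I.
Step 5: cheapest edge leaving the tree is H–I (2); add H.
Step 6: cheapest edge leaving the tree is D–H (2); add D.
MST edges: F–G, E–G, F–J, I–J, H–I, D–H; total weight 8+8+9+4+2+2 = 33.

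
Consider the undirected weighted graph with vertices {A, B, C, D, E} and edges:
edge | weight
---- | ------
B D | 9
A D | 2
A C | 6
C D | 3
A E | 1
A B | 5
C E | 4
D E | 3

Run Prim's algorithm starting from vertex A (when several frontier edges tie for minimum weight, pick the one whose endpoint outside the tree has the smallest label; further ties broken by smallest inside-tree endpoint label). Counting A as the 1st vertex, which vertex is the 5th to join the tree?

Prim's algorithm from A:
Step 1: cheapest edge leaving the tree is A E (1); add E.
Step 2: cheapest edge leaving the tree is A D (2); add D.
Step 3: cheapest edge leaving the tree is C D (3); add C.
Step 4: cheapest edge leaving the tree is A B (5); add B.
Vertex order: A, E, D, C, B. The 5th vertex is B.

B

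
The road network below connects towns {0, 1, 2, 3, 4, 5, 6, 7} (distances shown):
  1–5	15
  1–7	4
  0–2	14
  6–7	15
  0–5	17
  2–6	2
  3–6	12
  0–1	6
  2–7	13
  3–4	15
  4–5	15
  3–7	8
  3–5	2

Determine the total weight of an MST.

49

Grow the tree from 7 using Prim:
Step 1: cheapest edge leaving the tree is 1–7 (4); add 1.
Step 2: cheapest edge leaving the tree is 0–1 (6); add 0.
Step 3: cheapest edge leaving the tree is 3–7 (8); add 3.
Step 4: cheapest edge leaving the tree is 3–5 (2); add 5.
Step 5: cheapest edge leaving the tree is 3–6 (12); add 6.
Step 6: cheapest edge leaving the tree is 2–6 (2); add 2.
Step 7: cheapest edge leaving the tree is 3–4 (15); add 4.
MST edges: 1–7, 0–1, 3–7, 3–5, 3–6, 2–6, 3–4; total weight 4+6+8+2+12+2+15 = 49.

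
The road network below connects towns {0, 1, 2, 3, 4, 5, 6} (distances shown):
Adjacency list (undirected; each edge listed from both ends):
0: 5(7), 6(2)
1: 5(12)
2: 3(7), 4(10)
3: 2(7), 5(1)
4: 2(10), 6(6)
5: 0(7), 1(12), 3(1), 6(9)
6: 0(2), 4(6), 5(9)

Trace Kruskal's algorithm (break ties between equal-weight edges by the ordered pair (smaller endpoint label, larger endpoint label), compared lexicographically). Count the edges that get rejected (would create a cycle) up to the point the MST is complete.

Kruskal's algorithm — process edges by increasing weight (ties by edge label):
3—5 (1): add. Components now {0} {1} {2} {3,5} {4} {6}
0—6 (2): add. Components now {0,6} {1} {2} {3,5} {4}
4—6 (6): add. Components now {0,4,6} {1} {2} {3,5}
0—5 (7): add. Components now {0,3,4,5,6} {1} {2}
2—3 (7): add. Components now {0,2,3,4,5,6} {1}
5—6 (9): skip — 5 and 6 already connected.
2—4 (10): skip — 2 and 4 already connected.
1—5 (12): add. Components now {0,1,2,3,4,5,6}
Edges rejected before the tree was complete: 2.

2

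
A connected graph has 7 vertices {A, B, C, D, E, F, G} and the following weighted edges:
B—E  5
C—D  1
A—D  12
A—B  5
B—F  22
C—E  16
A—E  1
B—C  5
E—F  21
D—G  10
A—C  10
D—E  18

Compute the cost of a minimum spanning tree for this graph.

Grow the tree from F using Prim:
Step 1: cheapest edge leaving the tree is E—F (21); add E.
Step 2: cheapest edge leaving the tree is A—E (1); add A.
Step 3: cheapest edge leaving the tree is A—B (5); add B.
Step 4: cheapest edge leaving the tree is B—C (5); add C.
Step 5: cheapest edge leaving the tree is C—D (1); add D.
Step 6: cheapest edge leaving the tree is D—G (10); add G.
MST edges: E—F, A—E, A—B, B—C, C—D, D—G; total weight 21+1+5+5+1+10 = 43.

43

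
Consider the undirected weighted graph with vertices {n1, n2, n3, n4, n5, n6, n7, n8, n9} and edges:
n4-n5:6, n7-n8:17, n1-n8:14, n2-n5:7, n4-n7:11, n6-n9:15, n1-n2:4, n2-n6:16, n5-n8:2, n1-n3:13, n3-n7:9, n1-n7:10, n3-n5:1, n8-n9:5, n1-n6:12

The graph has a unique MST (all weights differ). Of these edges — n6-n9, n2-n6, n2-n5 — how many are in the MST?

Kruskal's algorithm — process edges by increasing weight (ties by edge label):
n3-n5 (1): add — endpoints in different components.
n5-n8 (2): add — endpoints in different components.
n1-n2 (4): add — endpoints in different components.
n8-n9 (5): add — endpoints in different components.
n4-n5 (6): add — endpoints in different components.
n2-n5 (7): add — endpoints in different components.
n3-n7 (9): add — endpoints in different components.
n1-n7 (10): skip — n7 and n1 already connected.
n4-n7 (11): skip — n4 and n7 already connected.
n1-n6 (12): add — endpoints in different components.
MST edge set: {n3-n5, n5-n8, n1-n2, n8-n9, n4-n5, n2-n5, n3-n7, n1-n6}.
Of the listed edges, {n2-n5} are in the MST → 1.

1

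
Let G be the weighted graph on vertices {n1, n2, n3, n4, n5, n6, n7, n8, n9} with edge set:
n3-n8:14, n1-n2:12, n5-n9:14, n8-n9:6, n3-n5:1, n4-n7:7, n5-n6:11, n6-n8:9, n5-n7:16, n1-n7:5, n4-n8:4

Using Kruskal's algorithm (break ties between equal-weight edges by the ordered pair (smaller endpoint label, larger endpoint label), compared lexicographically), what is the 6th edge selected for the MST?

Kruskal's algorithm — process edges by increasing weight (ties by edge label):
n3-n5 (1): add — endpoints in different components.
n4-n8 (4): add — endpoints in different components.
n1-n7 (5): add — endpoints in different components.
n8-n9 (6): add — endpoints in different components.
n4-n7 (7): add — endpoints in different components.
n6-n8 (9): add — endpoints in different components.
n5-n6 (11): add — endpoints in different components.
n1-n2 (12): add — endpoints in different components.
The 6th edge added is n6-n8.

n6-n8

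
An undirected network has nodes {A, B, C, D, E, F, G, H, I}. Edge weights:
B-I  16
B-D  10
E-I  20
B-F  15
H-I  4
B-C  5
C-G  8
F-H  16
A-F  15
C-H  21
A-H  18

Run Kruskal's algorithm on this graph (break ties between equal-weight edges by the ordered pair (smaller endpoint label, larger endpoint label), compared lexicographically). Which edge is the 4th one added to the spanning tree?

Kruskal: consider edges lightest-first.
H-I (4): add — endpoints in different components.
B-C (5): add — endpoints in different components.
C-G (8): add — endpoints in different components.
B-D (10): add — endpoints in different components.
A-F (15): add — endpoints in different components.
B-F (15): add — endpoints in different components.
B-I (16): add — endpoints in different components.
F-H (16): skip — F and H already connected.
A-H (18): skip — A and H already connected.
E-I (20): add — endpoints in different components.
The 4th edge added is B-D.

B-D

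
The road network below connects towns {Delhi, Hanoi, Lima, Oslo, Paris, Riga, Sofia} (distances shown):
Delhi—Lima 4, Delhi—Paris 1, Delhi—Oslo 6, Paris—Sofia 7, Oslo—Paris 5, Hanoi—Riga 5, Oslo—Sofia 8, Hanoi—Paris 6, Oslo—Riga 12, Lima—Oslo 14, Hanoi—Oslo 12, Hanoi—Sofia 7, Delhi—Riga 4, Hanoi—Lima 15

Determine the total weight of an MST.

26

Kruskal: consider edges lightest-first.
Delhi—Paris (1): add — endpoints in different components.
Delhi—Lima (4): add — endpoints in different components.
Delhi—Riga (4): add — endpoints in different components.
Hanoi—Riga (5): add — endpoints in different components.
Oslo—Paris (5): add — endpoints in different components.
Delhi—Oslo (6): skip — Oslo and Delhi already connected.
Hanoi—Paris (6): skip — Hanoi and Paris already connected.
Hanoi—Sofia (7): add — endpoints in different components.
MST edges: Delhi—Paris, Delhi—Lima, Delhi—Riga, Hanoi—Riga, Oslo—Paris, Hanoi—Sofia; total weight 1+4+4+5+5+7 = 26.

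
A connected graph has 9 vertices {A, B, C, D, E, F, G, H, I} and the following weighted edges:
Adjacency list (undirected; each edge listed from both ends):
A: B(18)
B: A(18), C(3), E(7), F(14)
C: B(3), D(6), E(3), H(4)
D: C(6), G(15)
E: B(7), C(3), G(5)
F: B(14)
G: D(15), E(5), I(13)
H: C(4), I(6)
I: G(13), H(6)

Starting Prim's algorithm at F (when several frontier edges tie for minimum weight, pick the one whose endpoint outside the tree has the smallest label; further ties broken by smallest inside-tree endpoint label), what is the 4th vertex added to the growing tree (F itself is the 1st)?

Grow the tree from F using Prim:
Step 1: frontier [B—F 14] → take B—F (14); add B.
Step 2: frontier [B—C 3, B—E 7, A—B 18] → take B—C (3); add C.
Step 3: frontier [B—E 7, A—B 18, C—E 3, C—H 4, C—D 6] → take C—E (3); add E.
Step 4: frontier [A—B 18, C—H 4, C—D 6, E—G 5] → take C—H (4); add H.
Step 5: frontier [A—B 18, C—D 6, E—G 5, H—I 6] → take E—G (5); add G.
Step 6: frontier [A—B 18, C—D 6, G—I 13, D—G 15, H—I 6] → take C—D (6); add D.
Step 7: frontier [A—B 18, G—I 13, H—I 6] → take H—I (6); add I.
Step 8: frontier [A—B 18] → take A—B (18); add A.
Vertex order: F, B, C, E, H, G, D, I, A. The 4th vertex is E.

E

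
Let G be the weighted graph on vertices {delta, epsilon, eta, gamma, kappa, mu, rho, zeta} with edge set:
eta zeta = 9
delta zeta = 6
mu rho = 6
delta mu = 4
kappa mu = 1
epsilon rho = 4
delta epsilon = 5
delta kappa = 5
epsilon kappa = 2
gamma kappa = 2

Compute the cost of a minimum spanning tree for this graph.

Sort edges by weight, then run Kruskal:
kappa mu (1): add — endpoints in different components.
epsilon kappa (2): add — endpoints in different components.
gamma kappa (2): add — endpoints in different components.
delta mu (4): add — endpoints in different components.
epsilon rho (4): add — endpoints in different components.
delta epsilon (5): skip — epsilon and delta already connected.
delta kappa (5): skip — kappa and delta already connected.
delta zeta (6): add — endpoints in different components.
mu rho (6): skip — mu and rho already connected.
eta zeta (9): add — endpoints in different components.
MST edges: kappa mu, epsilon kappa, gamma kappa, delta mu, epsilon rho, delta zeta, eta zeta; total weight 1+2+2+4+4+6+9 = 28.

28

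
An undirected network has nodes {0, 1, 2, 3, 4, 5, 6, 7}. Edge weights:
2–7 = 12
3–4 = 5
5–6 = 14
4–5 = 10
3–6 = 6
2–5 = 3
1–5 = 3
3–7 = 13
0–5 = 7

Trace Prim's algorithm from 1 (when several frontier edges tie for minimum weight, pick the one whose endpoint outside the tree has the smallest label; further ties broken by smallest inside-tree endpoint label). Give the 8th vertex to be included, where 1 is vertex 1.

Prim, starting at 1.
Step 1: frontier [1–5 3] → take 1–5 (3); add 5.
Step 2: frontier [2–5 3, 0–5 7, 4–5 10, 5–6 14] → take 2–5 (3); add 2.
Step 3: frontier [2–7 12, 0–5 7, 4–5 10, 5–6 14] → take 0–5 (7); add 0.
Step 4: frontier [2–7 12, 4–5 10, 5–6 14] → take 4–5 (10); add 4.
Step 5: frontier [2–7 12, 3–4 5, 5–6 14] → take 3–4 (5); add 3.
Step 6: frontier [2–7 12, 3–6 6, 3–7 13, 5–6 14] → take 3–6 (6); add 6.
Step 7: frontier [2–7 12, 3–7 13] → take 2–7 (12); add 7.
Vertex order: 1, 5, 2, 0, 4, 3, 6, 7. The 8th vertex is 7.

7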